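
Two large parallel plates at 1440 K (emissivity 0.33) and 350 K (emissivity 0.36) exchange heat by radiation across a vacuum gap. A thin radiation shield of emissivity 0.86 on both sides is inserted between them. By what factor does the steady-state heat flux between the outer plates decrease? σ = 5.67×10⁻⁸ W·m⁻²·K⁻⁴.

Without shield: q₀ = σΔ(T⁴)/(1/ε₁+1/ε₂−1) with denominator 4.808.
With shield the two gaps are in series; the resistances add: (1/ε₁+1/ε_s−1)+(1/ε_s+1/ε₂−1) = 3.193+2.941 = 6.134.
Heat-flux ratio q₀/q = 6.134/4.808.

factor ≈ 1.28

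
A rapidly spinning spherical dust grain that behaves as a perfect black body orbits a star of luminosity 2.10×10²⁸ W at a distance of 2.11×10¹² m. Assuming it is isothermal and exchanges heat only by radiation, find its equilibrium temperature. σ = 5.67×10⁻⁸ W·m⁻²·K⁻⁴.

First find the stellar flux at distance d: S = L/(4πd²) = 2.10×10²⁸/(4π·(2.11×10¹²)²) = 375.4 W/m².
For an isothermal sphere, absorbed (1−a)S·πr² = emitted σ·4πr²·T⁴, so T⁴ = (1−a)S/(4σ).
T⁴ = 1.00·375.4/(4·5.67×10⁻⁸) = 1.655×10⁹ K⁴.

T ≈ 202 K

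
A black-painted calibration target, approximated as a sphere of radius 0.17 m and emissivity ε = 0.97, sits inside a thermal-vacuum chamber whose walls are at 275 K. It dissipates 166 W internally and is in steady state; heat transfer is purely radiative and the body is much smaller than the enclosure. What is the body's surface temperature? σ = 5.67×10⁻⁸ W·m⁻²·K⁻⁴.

For a small grey body in a large enclosure, net radiated power = εσA(T⁴ − T_w⁴).
Steady state: P = εσA(T⁴ − T_w⁴) with A = 4πr² = 0.3632 m².
T⁴ = P/(εσA) + T_w⁴ = 166/(0.97·5.67×10⁻⁸·0.3632) + (275)⁴
    = 8.311×10⁹ + 5.719×10⁹ = 1.403×10¹⁰ K⁴.

T ≈ 344 K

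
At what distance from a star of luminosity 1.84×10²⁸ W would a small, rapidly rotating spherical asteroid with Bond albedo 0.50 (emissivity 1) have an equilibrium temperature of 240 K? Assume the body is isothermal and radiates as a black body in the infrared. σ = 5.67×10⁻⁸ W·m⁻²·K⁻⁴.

d ≈ 9.86×10¹¹ m

For an isothermal black-emitting sphere, (1−a)S·πr² = σ·4πr²·T⁴ ⇒ S = 4σT⁴/(1−a).
S = 4·5.67×10⁻⁸·(240)⁴/0.500 = 1505 W/m².
Flux falls as S = L/(4πd²), so d = √(L/(4πS)) = √(1.84×10²⁸/(4π·1505)).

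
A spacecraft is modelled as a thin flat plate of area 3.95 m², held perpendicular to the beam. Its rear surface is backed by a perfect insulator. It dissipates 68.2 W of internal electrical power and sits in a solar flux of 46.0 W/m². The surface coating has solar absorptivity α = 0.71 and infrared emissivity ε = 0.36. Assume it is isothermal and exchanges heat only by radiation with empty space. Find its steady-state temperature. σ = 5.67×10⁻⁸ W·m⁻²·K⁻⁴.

T ≈ 222 K

At steady state, absorbed solar power + internal power = radiated power.
Absorbed: α·S·A_cross = 0.71·46.0·3.950 = 129.0 W (cross-section A).
Total input = 129.0 + 68.2 = 197.2 W.
Radiated: εσ·A_surf·T⁴ with A_surf = A = 3.950 m².
T⁴ = 197.2/(0.36·5.67×10⁻⁸·3.950) = 2.446×10⁹ K⁴.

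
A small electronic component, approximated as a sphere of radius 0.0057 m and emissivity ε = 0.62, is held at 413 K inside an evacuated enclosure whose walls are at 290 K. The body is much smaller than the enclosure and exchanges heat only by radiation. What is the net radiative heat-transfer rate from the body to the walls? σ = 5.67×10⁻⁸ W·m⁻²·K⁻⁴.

For a small grey body in a large enclosure: P_net = εσA(T_body⁴ − T_wall⁴).
A = 4πr² = 4.083×10⁻⁴ m²; T_body⁴ − T_wall⁴ = 2.909×10¹⁰ − 7.073×10⁹ = 2.202×10¹⁰ K⁴.
|P_net| = 0.62·5.67×10⁻⁸·4.083×10⁻⁴·2.202×10¹⁰.

P_net ≈ 0.316 W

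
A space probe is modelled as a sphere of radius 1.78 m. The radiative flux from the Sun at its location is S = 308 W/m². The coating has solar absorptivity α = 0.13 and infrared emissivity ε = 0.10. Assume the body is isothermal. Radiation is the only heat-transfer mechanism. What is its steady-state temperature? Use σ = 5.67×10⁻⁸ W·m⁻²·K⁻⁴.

T ≈ 205 K

At equilibrium, absorbed power = emitted power.
Absorbing cross-section = πr² = 9.954 m²; emitting surface = 4πr² = 39.82 m² (ratio 4).
αS·A_cross = εσ·A_surf·T⁴  ⇒  T⁴ = αS/(ε·4σ).
T⁴ = 0.130·308/(0.10·4·5.67×10⁻⁸) = 1.765×10⁹ K⁴.
T = (1.765×10⁹)^(1/4).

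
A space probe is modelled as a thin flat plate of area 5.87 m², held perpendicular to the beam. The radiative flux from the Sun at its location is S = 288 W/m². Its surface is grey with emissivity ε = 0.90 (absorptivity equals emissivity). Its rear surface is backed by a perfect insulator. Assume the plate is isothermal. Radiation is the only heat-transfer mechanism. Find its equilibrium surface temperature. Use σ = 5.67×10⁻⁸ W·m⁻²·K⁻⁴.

At equilibrium, absorbed power = emitted power.
Absorbing cross-section = A = 5.870 m²; emitting surface = A = 5.870 m² (ratio 1).
εS·A_cross = εσ·A_surf·T⁴  ⇒  T⁴ = S/(1σ)   (ε cancels).
T⁴ = 288/(1·5.67×10⁻⁸) = 5.079×10⁹ K⁴.
T = (5.079×10⁹)^(1/4).

T ≈ 267 K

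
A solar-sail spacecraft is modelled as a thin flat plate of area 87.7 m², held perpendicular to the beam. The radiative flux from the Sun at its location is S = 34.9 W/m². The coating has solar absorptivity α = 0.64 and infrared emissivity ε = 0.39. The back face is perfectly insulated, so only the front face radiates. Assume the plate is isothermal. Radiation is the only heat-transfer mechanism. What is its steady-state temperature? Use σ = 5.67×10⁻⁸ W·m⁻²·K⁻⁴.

At equilibrium, absorbed power = emitted power.
Absorbing cross-section = A = 87.70 m²; emitting surface = A = 87.70 m² (ratio 1).
αS·A_cross = εσ·A_surf·T⁴  ⇒  T⁴ = αS/(ε·1σ).
T⁴ = 0.640·34.9/(0.39·1·5.67×10⁻⁸) = 1.010×10⁹ K⁴.
T = (1.010×10⁹)^(1/4).

T ≈ 178 K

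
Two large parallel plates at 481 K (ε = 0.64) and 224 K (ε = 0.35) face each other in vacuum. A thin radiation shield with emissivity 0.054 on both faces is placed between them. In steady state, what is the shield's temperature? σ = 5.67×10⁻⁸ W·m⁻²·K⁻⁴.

In steady state the net flux on the hot side equals that on the cold side.
σ(T₁⁴−T_s⁴)/D₁ = σ(T_s⁴−T₂⁴)/D₂, with D₁ = 1/ε₁+1/ε_s−1 = 19.08, D₂ = 1/ε_s+1/ε₂−1 = 20.38.
Solve for T_s⁴: T_s⁴ = (D₂·T₁⁴ + D₁·T₂⁴)/(D₁+D₂) = 2.886×10¹⁰ K⁴.

T_s ≈ 412 K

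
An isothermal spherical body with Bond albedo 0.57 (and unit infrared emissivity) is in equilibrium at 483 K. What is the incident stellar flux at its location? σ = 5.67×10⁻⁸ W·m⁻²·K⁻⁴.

(1−a)S·πr² = σ·4πr²·T⁴ ⇒ S = 4σT⁴/(1−a).
S = 4·5.67×10⁻⁸·5.442×10¹⁰/0.430.

S ≈ 28700 W/m²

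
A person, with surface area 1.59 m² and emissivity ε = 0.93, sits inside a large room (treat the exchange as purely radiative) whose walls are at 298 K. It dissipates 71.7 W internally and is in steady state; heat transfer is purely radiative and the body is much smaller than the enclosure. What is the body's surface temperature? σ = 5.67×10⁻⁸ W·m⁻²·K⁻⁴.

For a small grey body in a large enclosure, net radiated power = εσA(T⁴ − T_w⁴).
Steady state: P = εσA(T⁴ − T_w⁴) with A = 1.59 m².
T⁴ = P/(εσA) + T_w⁴ = 71.7/(0.93·5.67×10⁻⁸·1.590) + (298)⁴
    = 8.552×10⁸ + 7.886×10⁹ = 8.741×10⁹ K⁴.

T ≈ 306 K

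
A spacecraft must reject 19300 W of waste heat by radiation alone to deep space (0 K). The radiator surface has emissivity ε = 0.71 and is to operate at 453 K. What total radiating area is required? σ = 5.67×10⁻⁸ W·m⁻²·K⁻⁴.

P = εσA T⁴ ⇒ A = P/(εσT⁴).
T⁴ = 4.211×10¹⁰ K⁴.
A = 19300/(0.71 × 5.67×10⁻⁸ × 4.211×10¹⁰).

A ≈ 11.4 m²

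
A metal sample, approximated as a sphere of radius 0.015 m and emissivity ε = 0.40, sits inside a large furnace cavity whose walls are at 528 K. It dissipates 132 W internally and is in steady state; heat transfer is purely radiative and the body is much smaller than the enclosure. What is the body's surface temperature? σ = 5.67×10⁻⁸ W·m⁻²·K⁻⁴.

For a small grey body in a large enclosure, net radiated power = εσA(T⁴ − T_w⁴).
Steady state: P = εσA(T⁴ − T_w⁴) with A = 4πr² = 0.002827 m².
T⁴ = P/(εσA) + T_w⁴ = 132/(0.40·5.67×10⁻⁸·0.002827) + (528)⁴
    = 2.058×10¹² + 7.772×10¹⁰ = 2.136×10¹² K⁴.

T ≈ 1210 K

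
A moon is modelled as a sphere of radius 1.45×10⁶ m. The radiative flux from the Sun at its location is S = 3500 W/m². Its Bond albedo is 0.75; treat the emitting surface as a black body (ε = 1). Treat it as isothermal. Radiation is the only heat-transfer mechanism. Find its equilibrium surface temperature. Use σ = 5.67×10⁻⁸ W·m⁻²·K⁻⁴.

T ≈ 249 K

At equilibrium, absorbed power = emitted power.
Absorbing cross-section = πr² = 6.605×10¹² m²; emitting surface = 4πr² = 2.642×10¹³ m² (ratio 4).
(1−a)S·A_cross = εσ·A_surf·T⁴  ⇒  T⁴ = (1−a)S/(4σ).
T⁴ = 0.250·3500/(4·5.67×10⁻⁸) = 3.858×10⁹ K⁴.
T = (3.858×10⁹)^(1/4).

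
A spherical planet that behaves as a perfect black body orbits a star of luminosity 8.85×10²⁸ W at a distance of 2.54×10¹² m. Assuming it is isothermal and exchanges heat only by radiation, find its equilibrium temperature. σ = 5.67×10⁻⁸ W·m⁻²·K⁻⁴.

T ≈ 263 K

First find the stellar flux at distance d: S = L/(4πd²) = 8.85×10²⁸/(4π·(2.54×10¹²)²) = 1092 W/m².
For an isothermal sphere, absorbed (1−a)S·πr² = emitted σ·4πr²·T⁴, so T⁴ = (1−a)S/(4σ).
T⁴ = 1.00·1092/(4·5.67×10⁻⁸) = 4.813×10⁹ K⁴.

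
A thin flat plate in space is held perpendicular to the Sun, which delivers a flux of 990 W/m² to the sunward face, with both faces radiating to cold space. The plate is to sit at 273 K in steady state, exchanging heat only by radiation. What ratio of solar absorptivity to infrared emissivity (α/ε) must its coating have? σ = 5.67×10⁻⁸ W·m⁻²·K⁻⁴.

α/ε ≈ 0.636

Balance: αS·A = εσ·2A·T⁴ ⇒ α/ε = 2σT⁴/S.
α/ε = 2·5.67×10⁻⁸·(273)⁴/990 = 2·5.67×10⁻⁸·5.555×10⁹/990.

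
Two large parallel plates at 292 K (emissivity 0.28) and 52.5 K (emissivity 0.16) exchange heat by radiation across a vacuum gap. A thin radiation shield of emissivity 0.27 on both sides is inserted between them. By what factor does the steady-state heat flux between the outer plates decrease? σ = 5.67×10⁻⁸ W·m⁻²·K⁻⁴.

Without shield: q₀ = σΔ(T⁴)/(1/ε₁+1/ε₂−1) with denominator 8.821.
With shield the two gaps are in series; the resistances add: (1/ε₁+1/ε_s−1)+(1/ε_s+1/ε₂−1) = 6.275+8.954 = 15.23.
Heat-flux ratio q₀/q = 15.23/8.821.

factor ≈ 1.73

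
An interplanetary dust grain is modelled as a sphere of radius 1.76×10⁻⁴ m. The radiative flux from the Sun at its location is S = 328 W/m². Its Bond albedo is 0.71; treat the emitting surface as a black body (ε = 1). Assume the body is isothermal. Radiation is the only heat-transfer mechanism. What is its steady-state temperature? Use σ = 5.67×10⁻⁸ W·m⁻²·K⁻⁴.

T ≈ 143 K

At equilibrium, absorbed power = emitted power.
Absorbing cross-section = πr² = 9.731×10⁻⁸ m²; emitting surface = 4πr² = 3.893×10⁻⁷ m² (ratio 4).
(1−a)S·A_cross = εσ·A_surf·T⁴  ⇒  T⁴ = (1−a)S/(4σ).
T⁴ = 0.290·328/(4·5.67×10⁻⁸) = 4.194×10⁸ K⁴.
T = (4.194×10⁸)^(1/4).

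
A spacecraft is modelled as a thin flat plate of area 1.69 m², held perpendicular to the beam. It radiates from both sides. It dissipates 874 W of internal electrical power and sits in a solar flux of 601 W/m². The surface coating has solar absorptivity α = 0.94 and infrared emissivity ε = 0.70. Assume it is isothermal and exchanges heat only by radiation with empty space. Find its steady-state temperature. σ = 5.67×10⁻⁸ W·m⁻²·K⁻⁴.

T ≈ 342 K

At steady state, absorbed solar power + internal power = radiated power.
Absorbed: α·S·A_cross = 0.94·601·1.690 = 954.7 W (cross-section A).
Total input = 954.7 + 874 = 1829 W.
Radiated: εσ·A_surf·T⁴ with A_surf = 2A = 3.380 m².
T⁴ = 1829/(0.70·5.67×10⁻⁸·3.380) = 1.363×10¹⁰ K⁴.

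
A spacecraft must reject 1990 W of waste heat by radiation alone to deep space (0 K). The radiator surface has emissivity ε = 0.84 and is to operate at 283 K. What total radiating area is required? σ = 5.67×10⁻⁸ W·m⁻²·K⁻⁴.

P = εσA T⁴ ⇒ A = P/(εσT⁴).
T⁴ = 6.414×10⁹ K⁴.
A = 1990/(0.84 × 5.67×10⁻⁸ × 6.414×10⁹).

A ≈ 6.51 m²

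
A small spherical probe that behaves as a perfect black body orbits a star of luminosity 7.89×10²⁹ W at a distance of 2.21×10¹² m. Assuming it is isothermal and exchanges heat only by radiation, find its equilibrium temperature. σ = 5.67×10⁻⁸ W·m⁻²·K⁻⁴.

First find the stellar flux at distance d: S = L/(4πd²) = 7.89×10²⁹/(4π·(2.21×10¹²)²) = 12860 W/m².
For an isothermal sphere, absorbed (1−a)S·πr² = emitted σ·4πr²·T⁴, so T⁴ = (1−a)S/(4σ).
T⁴ = 1.00·12860/(4·5.67×10⁻⁸) = 5.668×10¹⁰ K⁴.

T ≈ 488 K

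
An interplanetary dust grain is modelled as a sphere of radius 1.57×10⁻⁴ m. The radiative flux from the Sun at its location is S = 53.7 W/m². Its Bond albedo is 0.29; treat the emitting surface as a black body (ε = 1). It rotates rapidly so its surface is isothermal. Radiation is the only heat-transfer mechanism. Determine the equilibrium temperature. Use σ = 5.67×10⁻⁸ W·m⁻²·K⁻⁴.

At equilibrium, absorbed power = emitted power.
Absorbing cross-section = πr² = 7.744×10⁻⁸ m²; emitting surface = 4πr² = 3.097×10⁻⁷ m² (ratio 4).
(1−a)S·A_cross = εσ·A_surf·T⁴  ⇒  T⁴ = (1−a)S/(4σ).
T⁴ = 0.710·53.7/(4·5.67×10⁻⁸) = 1.681×10⁸ K⁴.
T = (1.681×10⁸)^(1/4).

T ≈ 114 K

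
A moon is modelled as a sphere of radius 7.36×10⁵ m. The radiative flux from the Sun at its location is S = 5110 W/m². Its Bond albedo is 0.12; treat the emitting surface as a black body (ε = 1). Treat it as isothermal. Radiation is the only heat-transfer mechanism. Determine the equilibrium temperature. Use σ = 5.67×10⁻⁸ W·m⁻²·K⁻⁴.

T ≈ 375 K

At equilibrium, absorbed power = emitted power.
Absorbing cross-section = πr² = 1.702×10¹² m²; emitting surface = 4πr² = 6.807×10¹² m² (ratio 4).
(1−a)S·A_cross = εσ·A_surf·T⁴  ⇒  T⁴ = (1−a)S/(4σ).
T⁴ = 0.880·5110/(4·5.67×10⁻⁸) = 1.983×10¹⁰ K⁴.
T = (1.983×10¹⁰)^(1/4).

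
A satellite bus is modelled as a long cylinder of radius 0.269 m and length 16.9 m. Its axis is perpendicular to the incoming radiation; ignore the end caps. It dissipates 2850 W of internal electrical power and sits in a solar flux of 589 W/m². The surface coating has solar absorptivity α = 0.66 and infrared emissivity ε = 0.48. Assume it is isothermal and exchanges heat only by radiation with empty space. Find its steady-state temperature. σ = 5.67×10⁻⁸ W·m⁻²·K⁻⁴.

At steady state, absorbed solar power + internal power = radiated power.
Absorbed: α·S·A_cross = 0.66·589·9.092 = 3535 W (cross-section 2rL).
Total input = 3535 + 2850 = 6385 W.
Radiated: εσ·A_surf·T⁴ with A_surf = 2πrL = 28.56 m².
T⁴ = 6385/(0.48·5.67×10⁻⁸·28.56) = 8.213×10⁹ K⁴.

T ≈ 301 K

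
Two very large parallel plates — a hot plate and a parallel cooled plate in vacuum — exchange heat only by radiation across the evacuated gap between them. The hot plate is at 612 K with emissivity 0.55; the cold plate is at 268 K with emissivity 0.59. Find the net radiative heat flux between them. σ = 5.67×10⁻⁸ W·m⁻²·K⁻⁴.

q ≈ 3050 W/m²

For two infinite grey parallel plates, q = σ(T₁⁴ − T₂⁴)/(1/ε₁ + 1/ε₂ − 1).
T₁⁴ − T₂⁴ = 1.403×10¹¹ − 5.159×10⁹ = 1.351×10¹¹ K⁴.
1/ε₁ + 1/ε₂ − 1 = 1.818 + 1.695 − 1 = 2.513.
q = 5.67×10⁻⁸ × 1.351×10¹¹ / 2.513.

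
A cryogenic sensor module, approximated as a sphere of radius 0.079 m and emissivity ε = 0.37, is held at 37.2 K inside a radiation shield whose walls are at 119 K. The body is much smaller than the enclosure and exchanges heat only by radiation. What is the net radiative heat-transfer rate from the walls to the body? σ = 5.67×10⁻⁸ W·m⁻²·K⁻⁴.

For a small grey body in a large enclosure: P_net = εσA(T_body⁴ − T_wall⁴).
A = 4πr² = 0.07843 m²; T_body⁴ − T_wall⁴ = 1.915×10⁶ − 2.005×10⁸ = -1.986×10⁸ K⁴.
|P_net| = 0.37·5.67×10⁻⁸·0.07843·1.986×10⁸.

P_net ≈ 0.327 W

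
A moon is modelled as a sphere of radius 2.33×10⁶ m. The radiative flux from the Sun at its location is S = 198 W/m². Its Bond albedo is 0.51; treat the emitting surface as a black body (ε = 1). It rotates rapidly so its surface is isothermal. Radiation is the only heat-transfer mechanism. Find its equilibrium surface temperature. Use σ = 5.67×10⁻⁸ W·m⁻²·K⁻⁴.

T ≈ 144 K

At equilibrium, absorbed power = emitted power.
Absorbing cross-section = πr² = 1.706×10¹³ m²; emitting surface = 4πr² = 6.822×10¹³ m² (ratio 4).
(1−a)S·A_cross = εσ·A_surf·T⁴  ⇒  T⁴ = (1−a)S/(4σ).
T⁴ = 0.490·198/(4·5.67×10⁻⁸) = 4.278×10⁸ K⁴.
T = (4.278×10⁸)^(1/4).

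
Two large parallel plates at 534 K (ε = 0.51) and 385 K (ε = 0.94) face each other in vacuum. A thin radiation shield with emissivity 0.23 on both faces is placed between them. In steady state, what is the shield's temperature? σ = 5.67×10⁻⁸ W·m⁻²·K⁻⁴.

T_s ≈ 470 K

In steady state the net flux on the hot side equals that on the cold side.
σ(T₁⁴−T_s⁴)/D₁ = σ(T_s⁴−T₂⁴)/D₂, with D₁ = 1/ε₁+1/ε_s−1 = 5.309, D₂ = 1/ε_s+1/ε₂−1 = 4.412.
Solve for T_s⁴: T_s⁴ = (D₂·T₁⁴ + D₁·T₂⁴)/(D₁+D₂) = 4.890×10¹⁰ K⁴.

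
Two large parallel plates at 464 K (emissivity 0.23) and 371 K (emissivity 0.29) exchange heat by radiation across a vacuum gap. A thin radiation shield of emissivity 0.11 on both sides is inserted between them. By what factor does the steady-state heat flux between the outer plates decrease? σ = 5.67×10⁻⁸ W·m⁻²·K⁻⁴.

Without shield: q₀ = σΔ(T⁴)/(1/ε₁+1/ε₂−1) with denominator 6.796.
With shield the two gaps are in series; the resistances add: (1/ε₁+1/ε_s−1)+(1/ε_s+1/ε₂−1) = 12.44+11.54 = 23.98.
Heat-flux ratio q₀/q = 23.98/6.796.

factor ≈ 3.53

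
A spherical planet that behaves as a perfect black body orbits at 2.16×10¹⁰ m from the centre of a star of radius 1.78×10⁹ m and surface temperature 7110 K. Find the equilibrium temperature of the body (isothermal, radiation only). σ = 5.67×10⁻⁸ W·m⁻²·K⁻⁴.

The star's surface emits σT_*⁴; at distance d the flux is S = σT_*⁴(R_*/d)².
S = 5.67×10⁻⁸·(7110)⁴·(1.78×10⁹/2.16×10¹⁰)² = 9.840×10⁵ W/m².
For an isothermal sphere T⁴ = (1−a)S/(4σ) = 4.339×10¹² K⁴.

T ≈ 1440 K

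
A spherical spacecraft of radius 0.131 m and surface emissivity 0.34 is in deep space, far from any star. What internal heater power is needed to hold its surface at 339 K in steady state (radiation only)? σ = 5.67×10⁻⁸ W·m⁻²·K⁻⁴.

P = εσ·4πr²·T⁴.
4πr² = 0.2157 m²; T⁴ = 1.321×10¹⁰ K⁴.
P = 0.34·5.67×10⁻⁸·0.2157·1.321×10¹⁰.

P ≈ 54.9 W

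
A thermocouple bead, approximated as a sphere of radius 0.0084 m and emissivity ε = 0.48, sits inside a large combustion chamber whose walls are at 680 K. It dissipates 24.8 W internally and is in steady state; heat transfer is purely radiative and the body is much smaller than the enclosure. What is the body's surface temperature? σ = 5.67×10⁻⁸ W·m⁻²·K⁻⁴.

For a small grey body in a large enclosure, net radiated power = εσA(T⁴ − T_w⁴).
Steady state: P = εσA(T⁴ − T_w⁴) with A = 4πr² = 8.867×10⁻⁴ m².
T⁴ = P/(εσA) + T_w⁴ = 24.8/(0.48·5.67×10⁻⁸·8.867×10⁻⁴) + (680)⁴
    = 1.028×10¹² + 2.138×10¹¹ = 1.241×10¹² K⁴.

T ≈ 1060 K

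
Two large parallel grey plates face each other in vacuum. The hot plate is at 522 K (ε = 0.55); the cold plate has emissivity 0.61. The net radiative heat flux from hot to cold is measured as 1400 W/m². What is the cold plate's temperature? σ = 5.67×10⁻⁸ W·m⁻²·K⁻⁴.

T₂ ≈ 341 K

q = σ(T₁⁴ − T₂⁴)/(1/ε₁ + 1/ε₂ − 1); denominator = 2.458.
T₂⁴ = T₁⁴ − q·(1/ε₁+1/ε₂−1)/σ = 7.425×10¹⁰ − 1400·2.458/5.67×10⁻⁸
    = 1.357×10¹⁰ K⁴.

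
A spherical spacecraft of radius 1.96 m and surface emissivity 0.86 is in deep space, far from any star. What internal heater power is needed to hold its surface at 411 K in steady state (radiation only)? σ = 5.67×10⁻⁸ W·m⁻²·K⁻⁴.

P = εσ·4πr²·T⁴.
4πr² = 48.27 m²; T⁴ = 2.853×10¹⁰ K⁴.
P = 0.86·5.67×10⁻⁸·48.27·2.853×10¹⁰.

P ≈ 67200 W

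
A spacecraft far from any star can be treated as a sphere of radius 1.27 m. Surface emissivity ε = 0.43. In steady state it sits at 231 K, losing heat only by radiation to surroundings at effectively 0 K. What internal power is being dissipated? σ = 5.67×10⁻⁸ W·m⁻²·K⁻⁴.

P ≈ 1410 W

Steady state: P = εσA T⁴.
A = 4πr² = 20.27 m²; T⁴ = (231)⁴ = 2.847×10⁹ K⁴.
P = 0.43 × 5.67×10⁻⁸ × 20.27 × 2.847×10⁹.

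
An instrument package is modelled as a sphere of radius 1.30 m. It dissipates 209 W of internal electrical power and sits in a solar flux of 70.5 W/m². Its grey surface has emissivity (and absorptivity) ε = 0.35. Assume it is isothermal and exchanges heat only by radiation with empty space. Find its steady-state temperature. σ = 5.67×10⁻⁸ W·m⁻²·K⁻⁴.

T ≈ 169 K

At steady state, absorbed solar power + internal power = radiated power.
Absorbed: α·S·A_cross = 0.35·70.5·5.309 = 131.0 W (cross-section πr²).
Total input = 131.0 + 209 = 340.0 W.
Radiated: εσ·A_surf·T⁴ with A_surf = 4πr² = 21.24 m².
T⁴ = 340.0/(0.35·5.67×10⁻⁸·21.24) = 8.068×10⁸ K⁴.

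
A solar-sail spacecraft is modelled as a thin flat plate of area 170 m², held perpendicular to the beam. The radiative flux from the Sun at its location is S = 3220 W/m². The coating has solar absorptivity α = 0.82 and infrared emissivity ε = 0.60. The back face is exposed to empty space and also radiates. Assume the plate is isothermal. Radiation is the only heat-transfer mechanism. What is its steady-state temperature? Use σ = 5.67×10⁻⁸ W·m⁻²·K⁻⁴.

At equilibrium, absorbed power = emitted power.
Absorbing cross-section = A = 170.0 m²; emitting surface = 2A = 340.0 m² (ratio 2).
αS·A_cross = εσ·A_surf·T⁴  ⇒  T⁴ = αS/(ε·2σ).
T⁴ = 0.820·3220/(0.60·2·5.67×10⁻⁸) = 3.881×10¹⁰ K⁴.
T = (3.881×10¹⁰)^(1/4).

T ≈ 444 K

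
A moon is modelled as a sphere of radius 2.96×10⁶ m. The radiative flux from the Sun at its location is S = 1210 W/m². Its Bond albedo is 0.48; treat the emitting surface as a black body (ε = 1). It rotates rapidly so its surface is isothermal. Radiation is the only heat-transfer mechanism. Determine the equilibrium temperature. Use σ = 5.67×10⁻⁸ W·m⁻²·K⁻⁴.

T ≈ 230 K

At equilibrium, absorbed power = emitted power.
Absorbing cross-section = πr² = 2.753×10¹³ m²; emitting surface = 4πr² = 1.101×10¹⁴ m² (ratio 4).
(1−a)S·A_cross = εσ·A_surf·T⁴  ⇒  T⁴ = (1−a)S/(4σ).
T⁴ = 0.520·1210/(4·5.67×10⁻⁸) = 2.774×10⁹ K⁴.
T = (2.774×10⁹)^(1/4).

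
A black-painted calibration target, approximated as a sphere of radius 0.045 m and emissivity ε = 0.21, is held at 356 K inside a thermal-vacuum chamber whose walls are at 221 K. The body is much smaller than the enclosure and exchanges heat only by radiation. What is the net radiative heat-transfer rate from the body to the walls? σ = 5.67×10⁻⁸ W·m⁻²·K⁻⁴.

P_net ≈ 4.14 W

For a small grey body in a large enclosure: P_net = εσA(T_body⁴ − T_wall⁴).
A = 4πr² = 0.02545 m²; T_body⁴ − T_wall⁴ = 1.606×10¹⁰ − 2.385×10⁹ = 1.368×10¹⁰ K⁴.
|P_net| = 0.21·5.67×10⁻⁸·0.02545·1.368×10¹⁰.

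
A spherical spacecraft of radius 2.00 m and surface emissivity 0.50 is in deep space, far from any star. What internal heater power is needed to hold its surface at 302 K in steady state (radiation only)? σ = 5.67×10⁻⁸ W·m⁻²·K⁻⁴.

P ≈ 11900 W

P = εσ·4πr²·T⁴.
4πr² = 50.27 m²; T⁴ = 8.318×10⁹ K⁴.
P = 0.50·5.67×10⁻⁸·50.27·8.318×10⁹.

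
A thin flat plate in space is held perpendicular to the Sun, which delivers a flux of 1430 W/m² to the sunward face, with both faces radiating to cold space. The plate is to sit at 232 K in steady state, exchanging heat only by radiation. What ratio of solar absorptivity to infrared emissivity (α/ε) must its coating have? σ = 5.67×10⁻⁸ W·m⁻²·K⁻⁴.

Balance: αS·A = εσ·2A·T⁴ ⇒ α/ε = 2σT⁴/S.
α/ε = 2·5.67×10⁻⁸·(232)⁴/1430 = 2·5.67×10⁻⁸·2.897×10⁹/1430.

α/ε ≈ 0.230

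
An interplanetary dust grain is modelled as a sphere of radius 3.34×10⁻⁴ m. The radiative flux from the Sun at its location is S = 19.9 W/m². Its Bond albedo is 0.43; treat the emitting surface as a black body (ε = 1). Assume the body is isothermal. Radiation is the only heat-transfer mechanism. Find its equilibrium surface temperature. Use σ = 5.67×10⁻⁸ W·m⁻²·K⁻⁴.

T ≈ 84.1 K

At equilibrium, absorbed power = emitted power.
Absorbing cross-section = πr² = 3.505×10⁻⁷ m²; emitting surface = 4πr² = 1.402×10⁻⁶ m² (ratio 4).
(1−a)S·A_cross = εσ·A_surf·T⁴  ⇒  T⁴ = (1−a)S/(4σ).
T⁴ = 0.570·19.9/(4·5.67×10⁻⁸) = 5.001×10⁷ K⁴.
T = (5.001×10⁷)^(1/4).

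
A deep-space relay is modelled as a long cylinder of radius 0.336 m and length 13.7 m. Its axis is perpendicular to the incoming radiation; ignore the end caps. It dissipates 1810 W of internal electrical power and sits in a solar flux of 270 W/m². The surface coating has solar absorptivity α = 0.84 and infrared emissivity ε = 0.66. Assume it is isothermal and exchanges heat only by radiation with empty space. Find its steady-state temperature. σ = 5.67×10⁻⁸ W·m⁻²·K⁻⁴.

T ≈ 245 K

At steady state, absorbed solar power + internal power = radiated power.
Absorbed: α·S·A_cross = 0.84·270·9.206 = 2088 W (cross-section 2rL).
Total input = 2088 + 1810 = 3898 W.
Radiated: εσ·A_surf·T⁴ with A_surf = 2πrL = 28.92 m².
T⁴ = 3898/(0.66·5.67×10⁻⁸·28.92) = 3.601×10⁹ K⁴.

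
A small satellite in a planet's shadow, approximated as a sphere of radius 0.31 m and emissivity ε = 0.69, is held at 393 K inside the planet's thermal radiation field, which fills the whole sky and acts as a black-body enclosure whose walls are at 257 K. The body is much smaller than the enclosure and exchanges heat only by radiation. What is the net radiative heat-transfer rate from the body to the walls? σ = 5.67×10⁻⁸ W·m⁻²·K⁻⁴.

For a small grey body in a large enclosure: P_net = εσA(T_body⁴ − T_wall⁴).
A = 4πr² = 1.208 m²; T_body⁴ − T_wall⁴ = 2.385×10¹⁰ − 4.362×10⁹ = 1.949×10¹⁰ K⁴.
|P_net| = 0.69·5.67×10⁻⁸·1.208·1.949×10¹⁰.

P_net ≈ 921 W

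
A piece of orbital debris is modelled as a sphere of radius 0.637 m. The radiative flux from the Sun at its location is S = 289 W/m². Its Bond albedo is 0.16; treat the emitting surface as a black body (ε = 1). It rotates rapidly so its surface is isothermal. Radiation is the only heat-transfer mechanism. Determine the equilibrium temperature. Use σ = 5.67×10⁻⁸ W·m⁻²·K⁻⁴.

At equilibrium, absorbed power = emitted power.
Absorbing cross-section = πr² = 1.275 m²; emitting surface = 4πr² = 5.099 m² (ratio 4).
(1−a)S·A_cross = εσ·A_surf·T⁴  ⇒  T⁴ = (1−a)S/(4σ).
T⁴ = 0.840·289/(4·5.67×10⁻⁸) = 1.070×10⁹ K⁴.
T = (1.070×10⁹)^(1/4).

T ≈ 181 K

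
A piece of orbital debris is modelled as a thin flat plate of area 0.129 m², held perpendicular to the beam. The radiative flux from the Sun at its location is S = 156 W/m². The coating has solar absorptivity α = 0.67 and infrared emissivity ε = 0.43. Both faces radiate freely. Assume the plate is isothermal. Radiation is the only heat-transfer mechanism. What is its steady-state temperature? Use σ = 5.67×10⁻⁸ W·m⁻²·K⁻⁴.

T ≈ 215 K

At equilibrium, absorbed power = emitted power.
Absorbing cross-section = A = 0.1290 m²; emitting surface = 2A = 0.2580 m² (ratio 2).
αS·A_cross = εσ·A_surf·T⁴  ⇒  T⁴ = αS/(ε·2σ).
T⁴ = 0.670·156/(0.43·2·5.67×10⁻⁸) = 2.143×10⁹ K⁴.
T = (2.143×10⁹)^(1/4).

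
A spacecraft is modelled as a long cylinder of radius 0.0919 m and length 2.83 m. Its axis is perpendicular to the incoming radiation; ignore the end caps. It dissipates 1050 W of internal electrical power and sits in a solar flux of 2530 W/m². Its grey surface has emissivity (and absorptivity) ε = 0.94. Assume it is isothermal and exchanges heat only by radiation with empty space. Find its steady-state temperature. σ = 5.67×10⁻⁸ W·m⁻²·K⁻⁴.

T ≈ 403 K

At steady state, absorbed solar power + internal power = radiated power.
Absorbed: α·S·A_cross = 0.94·2530·0.5202 = 1237 W (cross-section 2rL).
Total input = 1237 + 1050 = 2287 W.
Radiated: εσ·A_surf·T⁴ with A_surf = 2πrL = 1.634 m².
T⁴ = 2287/(0.94·5.67×10⁻⁸·1.634) = 2.626×10¹⁰ K⁴.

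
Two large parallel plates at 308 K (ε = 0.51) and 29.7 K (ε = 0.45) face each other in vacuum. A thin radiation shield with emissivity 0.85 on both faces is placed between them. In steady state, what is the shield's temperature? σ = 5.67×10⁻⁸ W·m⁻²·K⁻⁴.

In steady state the net flux on the hot side equals that on the cold side.
σ(T₁⁴−T_s⁴)/D₁ = σ(T_s⁴−T₂⁴)/D₂, with D₁ = 1/ε₁+1/ε_s−1 = 2.137, D₂ = 1/ε_s+1/ε₂−1 = 2.399.
Solve for T_s⁴: T_s⁴ = (D₂·T₁⁴ + D₁·T₂⁴)/(D₁+D₂) = 4.759×10⁹ K⁴.

T_s ≈ 263 K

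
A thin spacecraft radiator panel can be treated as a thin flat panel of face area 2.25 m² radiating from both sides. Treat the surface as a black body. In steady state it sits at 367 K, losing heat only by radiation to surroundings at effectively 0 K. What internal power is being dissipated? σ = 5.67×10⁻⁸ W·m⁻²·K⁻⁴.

P ≈ 4630 W

Steady state: P = εσA T⁴.
A = 2·2.25 = 4.500 m²; T⁴ = (367)⁴ = 1.814×10¹⁰ K⁴.
P = 1.0 × 5.67×10⁻⁸ × 4.500 × 1.814×10¹⁰.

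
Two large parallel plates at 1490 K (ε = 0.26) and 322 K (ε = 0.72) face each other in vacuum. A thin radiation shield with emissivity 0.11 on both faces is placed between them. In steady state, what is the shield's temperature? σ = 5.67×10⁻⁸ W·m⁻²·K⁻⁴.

T_s ≈ 1220 K

In steady state the net flux on the hot side equals that on the cold side.
σ(T₁⁴−T_s⁴)/D₁ = σ(T_s⁴−T₂⁴)/D₂, with D₁ = 1/ε₁+1/ε_s−1 = 11.94, D₂ = 1/ε_s+1/ε₂−1 = 9.480.
Solve for T_s⁴: T_s⁴ = (D₂·T₁⁴ + D₁·T₂⁴)/(D₁+D₂) = 2.188×10¹² K⁴.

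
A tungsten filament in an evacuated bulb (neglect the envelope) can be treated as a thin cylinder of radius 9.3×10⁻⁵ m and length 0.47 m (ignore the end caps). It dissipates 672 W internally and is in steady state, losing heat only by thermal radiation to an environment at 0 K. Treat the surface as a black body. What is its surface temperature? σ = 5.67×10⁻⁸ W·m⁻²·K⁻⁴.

T ≈ 2560 K

Steady state: internal power = radiated power, P = εσA T⁴.
Radiating area A = 2πrL = 2.746×10⁻⁴ m².
T⁴ = P/(εσA) = 672/(1.0·5.67×10⁻⁸·2.746×10⁻⁴) = 4.315×10¹³ K⁴.
T = (4.315×10¹³)^(1/4).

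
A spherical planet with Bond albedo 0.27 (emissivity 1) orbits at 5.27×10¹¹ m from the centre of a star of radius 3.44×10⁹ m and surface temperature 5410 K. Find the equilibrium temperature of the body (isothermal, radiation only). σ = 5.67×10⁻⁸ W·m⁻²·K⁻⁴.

The star's surface emits σT_*⁴; at distance d the flux is S = σT_*⁴(R_*/d)².
S = 5.67×10⁻⁸·(5410)⁴·(3.44×10⁹/5.27×10¹¹)² = 2070 W/m².
For an isothermal sphere T⁴ = (1−a)S/(4σ) = 6.661×10⁹ K⁴.

T ≈ 286 K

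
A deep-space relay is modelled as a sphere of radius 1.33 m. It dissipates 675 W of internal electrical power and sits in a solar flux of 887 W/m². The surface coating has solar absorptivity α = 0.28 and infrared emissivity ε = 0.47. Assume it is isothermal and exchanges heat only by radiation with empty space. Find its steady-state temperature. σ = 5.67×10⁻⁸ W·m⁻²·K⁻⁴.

At steady state, absorbed solar power + internal power = radiated power.
Absorbed: α·S·A_cross = 0.28·887·5.557 = 1380 W (cross-section πr²).
Total input = 1380 + 675 = 2055 W.
Radiated: εσ·A_surf·T⁴ with A_surf = 4πr² = 22.23 m².
T⁴ = 2055/(0.47·5.67×10⁻⁸·22.23) = 3.469×10⁹ K⁴.

T ≈ 243 K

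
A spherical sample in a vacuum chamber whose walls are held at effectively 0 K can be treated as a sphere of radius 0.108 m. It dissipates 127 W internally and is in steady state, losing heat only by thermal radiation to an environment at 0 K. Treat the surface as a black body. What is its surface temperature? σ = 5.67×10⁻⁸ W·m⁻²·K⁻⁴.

T ≈ 352 K

Steady state: internal power = radiated power, P = εσA T⁴.
Radiating area A = 4πr² = 0.1466 m².
T⁴ = P/(εσA) = 127/(1.0·5.67×10⁻⁸·0.1466) = 1.528×10¹⁰ K⁴.
T = (1.528×10¹⁰)^(1/4).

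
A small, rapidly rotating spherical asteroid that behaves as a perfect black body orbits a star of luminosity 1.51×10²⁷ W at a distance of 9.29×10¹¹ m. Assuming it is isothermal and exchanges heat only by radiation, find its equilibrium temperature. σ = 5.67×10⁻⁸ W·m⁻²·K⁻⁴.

T ≈ 157 K

First find the stellar flux at distance d: S = L/(4πd²) = 1.51×10²⁷/(4π·(9.29×10¹¹)²) = 139.2 W/m².
For an isothermal sphere, absorbed (1−a)S·πr² = emitted σ·4πr²·T⁴, so T⁴ = (1−a)S/(4σ).
T⁴ = 1.00·139.2/(4·5.67×10⁻⁸) = 6.139×10⁸ K⁴.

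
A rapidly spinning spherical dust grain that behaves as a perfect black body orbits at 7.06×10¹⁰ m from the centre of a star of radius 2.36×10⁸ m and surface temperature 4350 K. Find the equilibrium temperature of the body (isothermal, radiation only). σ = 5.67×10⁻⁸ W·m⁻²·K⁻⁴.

T ≈ 178 K

The star's surface emits σT_*⁴; at distance d the flux is S = σT_*⁴(R_*/d)².
S = 5.67×10⁻⁸·(4350)⁴·(2.36×10⁸/7.06×10¹⁰)² = 226.9 W/m².
For an isothermal sphere T⁴ = (1−a)S/(4σ) = 1.000×10⁹ K⁴.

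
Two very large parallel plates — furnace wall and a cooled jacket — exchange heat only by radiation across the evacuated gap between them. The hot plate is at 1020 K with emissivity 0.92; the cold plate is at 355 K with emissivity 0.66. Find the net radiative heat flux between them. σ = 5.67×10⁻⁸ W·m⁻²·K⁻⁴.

q ≈ 37700 W/m²

For two infinite grey parallel plates, q = σ(T₁⁴ − T₂⁴)/(1/ε₁ + 1/ε₂ − 1).
T₁⁴ − T₂⁴ = 1.082×10¹² − 1.588×10¹⁰ = 1.067×10¹² K⁴.
1/ε₁ + 1/ε₂ − 1 = 1.087 + 1.515 − 1 = 1.602.
q = 5.67×10⁻⁸ × 1.067×10¹² / 1.602.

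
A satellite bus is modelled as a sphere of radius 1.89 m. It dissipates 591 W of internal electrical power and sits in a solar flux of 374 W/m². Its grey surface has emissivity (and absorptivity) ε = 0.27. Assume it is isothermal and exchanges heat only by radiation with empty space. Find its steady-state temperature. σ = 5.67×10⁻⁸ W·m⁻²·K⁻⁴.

T ≈ 224 K

At steady state, absorbed solar power + internal power = radiated power.
Absorbed: α·S·A_cross = 0.27·374·11.22 = 1133 W (cross-section πr²).
Total input = 1133 + 591 = 1724 W.
Radiated: εσ·A_surf·T⁴ with A_surf = 4πr² = 44.89 m².
T⁴ = 1724/(0.27·5.67×10⁻⁸·44.89) = 2.509×10⁹ K⁴.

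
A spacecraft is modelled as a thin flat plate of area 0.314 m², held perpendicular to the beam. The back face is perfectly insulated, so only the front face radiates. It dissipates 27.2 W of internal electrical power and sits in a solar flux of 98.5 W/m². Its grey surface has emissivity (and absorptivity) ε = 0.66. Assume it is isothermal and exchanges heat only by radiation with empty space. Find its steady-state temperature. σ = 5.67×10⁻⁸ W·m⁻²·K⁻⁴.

At steady state, absorbed solar power + internal power = radiated power.
Absorbed: α·S·A_cross = 0.66·98.5·0.3140 = 20.41 W (cross-section A).
Total input = 20.41 + 27.2 = 47.61 W.
Radiated: εσ·A_surf·T⁴ with A_surf = A = 0.3140 m².
T⁴ = 47.61/(0.66·5.67×10⁻⁸·0.3140) = 4.052×10⁹ K⁴.

T ≈ 252 K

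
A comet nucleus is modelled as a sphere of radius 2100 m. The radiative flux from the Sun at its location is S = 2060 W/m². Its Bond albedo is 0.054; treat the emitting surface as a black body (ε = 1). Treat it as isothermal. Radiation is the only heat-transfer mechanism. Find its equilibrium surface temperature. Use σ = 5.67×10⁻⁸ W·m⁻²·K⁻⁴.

T ≈ 304 K

At equilibrium, absorbed power = emitted power.
Absorbing cross-section = πr² = 1.385×10⁷ m²; emitting surface = 4πr² = 5.542×10⁷ m² (ratio 4).
(1−a)S·A_cross = εσ·A_surf·T⁴  ⇒  T⁴ = (1−a)S/(4σ).
T⁴ = 0.946·2060/(4·5.67×10⁻⁸) = 8.592×10⁹ K⁴.
T = (8.592×10⁹)^(1/4).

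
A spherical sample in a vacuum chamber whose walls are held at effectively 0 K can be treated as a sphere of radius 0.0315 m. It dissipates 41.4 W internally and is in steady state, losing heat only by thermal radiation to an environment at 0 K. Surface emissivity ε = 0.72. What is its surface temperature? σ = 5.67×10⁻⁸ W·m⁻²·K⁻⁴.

T ≈ 534 K

Steady state: internal power = radiated power, P = εσA T⁴.
Radiating area A = 4πr² = 0.01247 m².
T⁴ = P/(εσA) = 41.4/(0.72·5.67×10⁻⁸·0.01247) = 8.133×10¹⁰ K⁴.
T = (8.133×10¹⁰)^(1/4).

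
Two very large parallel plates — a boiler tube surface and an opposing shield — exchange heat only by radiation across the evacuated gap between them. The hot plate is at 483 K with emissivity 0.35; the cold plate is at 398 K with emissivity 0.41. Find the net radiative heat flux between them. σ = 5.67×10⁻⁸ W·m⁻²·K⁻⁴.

For two infinite grey parallel plates, q = σ(T₁⁴ − T₂⁴)/(1/ε₁ + 1/ε₂ − 1).
T₁⁴ − T₂⁴ = 5.442×10¹⁰ − 2.509×10¹⁰ = 2.933×10¹⁰ K⁴.
1/ε₁ + 1/ε₂ − 1 = 2.857 + 2.439 − 1 = 4.296.
q = 5.67×10⁻⁸ × 2.933×10¹⁰ / 4.296.

q ≈ 387 W/m²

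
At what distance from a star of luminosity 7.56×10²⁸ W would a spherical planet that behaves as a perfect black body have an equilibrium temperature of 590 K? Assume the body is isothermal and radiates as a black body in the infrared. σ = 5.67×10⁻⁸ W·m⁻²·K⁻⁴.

For an isothermal black-emitting sphere, (1−a)S·πr² = σ·4πr²·T⁴ ⇒ S = 4σT⁴/(1−a).
S = 4·5.67×10⁻⁸·(590)⁴/1.00 = 27480 W/m².
Flux falls as S = L/(4πd²), so d = √(L/(4πS)) = √(7.56×10²⁸/(4π·27480)).

d ≈ 4.68×10¹¹ m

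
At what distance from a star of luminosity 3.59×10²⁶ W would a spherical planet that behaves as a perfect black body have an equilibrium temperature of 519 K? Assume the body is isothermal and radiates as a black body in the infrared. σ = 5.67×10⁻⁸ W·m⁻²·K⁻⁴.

d ≈ 4.17×10¹⁰ m

For an isothermal black-emitting sphere, (1−a)S·πr² = σ·4πr²·T⁴ ⇒ S = 4σT⁴/(1−a).
S = 4·5.67×10⁻⁸·(519)⁴/1.00 = 16460 W/m².
Flux falls as S = L/(4πd²), so d = √(L/(4πS)) = √(3.59×10²⁶/(4π·16460)).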